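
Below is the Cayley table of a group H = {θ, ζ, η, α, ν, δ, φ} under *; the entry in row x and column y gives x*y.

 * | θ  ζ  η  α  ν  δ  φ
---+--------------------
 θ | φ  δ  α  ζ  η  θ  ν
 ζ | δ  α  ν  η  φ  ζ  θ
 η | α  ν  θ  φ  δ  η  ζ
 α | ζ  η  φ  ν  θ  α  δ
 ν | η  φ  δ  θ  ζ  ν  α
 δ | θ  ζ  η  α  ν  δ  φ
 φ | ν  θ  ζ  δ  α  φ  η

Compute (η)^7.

η^1 = η
η^2 = η*η = θ
η^3 = θ*η = α
η^4 = α*η = φ
η^5 = φ*η = ζ
η^6 = ζ*η = ν
η^7 = ν*η = δ

δ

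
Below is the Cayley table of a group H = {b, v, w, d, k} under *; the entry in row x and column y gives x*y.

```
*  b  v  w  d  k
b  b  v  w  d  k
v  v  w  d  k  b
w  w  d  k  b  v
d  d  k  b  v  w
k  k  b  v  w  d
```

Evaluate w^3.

w^1 = w
w^2 = w*w = k
w^3 = k*w = v

v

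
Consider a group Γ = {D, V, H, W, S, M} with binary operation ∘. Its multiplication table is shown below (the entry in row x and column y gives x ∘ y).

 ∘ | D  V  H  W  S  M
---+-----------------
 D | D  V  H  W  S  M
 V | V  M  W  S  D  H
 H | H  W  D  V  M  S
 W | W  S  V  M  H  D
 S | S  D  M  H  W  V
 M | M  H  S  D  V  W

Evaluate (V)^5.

S

V^1 = V
V^2 = V ∘ V = M
V^3 = M ∘ V = H
V^4 = H ∘ V = W
V^5 = W ∘ V = S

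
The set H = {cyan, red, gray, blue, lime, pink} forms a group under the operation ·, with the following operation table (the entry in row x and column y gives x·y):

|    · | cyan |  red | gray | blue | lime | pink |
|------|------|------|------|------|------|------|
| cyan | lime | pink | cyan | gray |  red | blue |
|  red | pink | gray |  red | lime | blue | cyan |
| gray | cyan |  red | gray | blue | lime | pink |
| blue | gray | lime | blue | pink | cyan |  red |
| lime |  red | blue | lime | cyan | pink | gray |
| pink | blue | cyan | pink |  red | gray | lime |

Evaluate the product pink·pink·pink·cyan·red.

pink·pink = lime
lime·pink = gray
gray·cyan = cyan
cyan·red = pink

pink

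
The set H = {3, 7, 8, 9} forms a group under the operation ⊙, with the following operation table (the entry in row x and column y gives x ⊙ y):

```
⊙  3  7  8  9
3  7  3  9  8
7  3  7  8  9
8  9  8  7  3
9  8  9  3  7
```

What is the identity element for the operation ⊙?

The identity e satisfies e ⊙ x = x for all x, so its row in the table reproduces the column headers.
Row 7 reads: 3, 7, 8, 9 — exactly the header order. So 7 is the identity.

7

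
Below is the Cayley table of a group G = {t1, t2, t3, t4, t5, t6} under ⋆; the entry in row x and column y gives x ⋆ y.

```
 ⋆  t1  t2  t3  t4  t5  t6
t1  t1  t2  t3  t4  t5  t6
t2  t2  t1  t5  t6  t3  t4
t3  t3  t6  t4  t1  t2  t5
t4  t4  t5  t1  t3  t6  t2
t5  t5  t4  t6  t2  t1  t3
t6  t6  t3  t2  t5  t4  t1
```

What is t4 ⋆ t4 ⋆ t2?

t4 ⋆ t4 = t3
t3 ⋆ t2 = t6

t6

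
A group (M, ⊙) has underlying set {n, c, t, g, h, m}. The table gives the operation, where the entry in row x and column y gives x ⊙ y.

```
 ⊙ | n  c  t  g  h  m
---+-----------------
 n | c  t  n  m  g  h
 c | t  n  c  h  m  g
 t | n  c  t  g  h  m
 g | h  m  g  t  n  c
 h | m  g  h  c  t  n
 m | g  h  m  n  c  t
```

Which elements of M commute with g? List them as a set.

{g, t}

Compare row g with column g entry by entry.
h ⊙ g = c but g ⊙ h = n, so h does not.
Collecting the elements that commute with g: C(g) = {g, t}.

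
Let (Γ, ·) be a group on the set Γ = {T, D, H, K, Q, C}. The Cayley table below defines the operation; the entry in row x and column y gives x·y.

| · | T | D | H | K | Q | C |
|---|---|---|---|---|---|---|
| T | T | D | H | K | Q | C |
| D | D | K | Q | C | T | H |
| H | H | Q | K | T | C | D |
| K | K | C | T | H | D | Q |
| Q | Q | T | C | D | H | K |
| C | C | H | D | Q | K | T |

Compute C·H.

Read row C, column H: C·H = D.

D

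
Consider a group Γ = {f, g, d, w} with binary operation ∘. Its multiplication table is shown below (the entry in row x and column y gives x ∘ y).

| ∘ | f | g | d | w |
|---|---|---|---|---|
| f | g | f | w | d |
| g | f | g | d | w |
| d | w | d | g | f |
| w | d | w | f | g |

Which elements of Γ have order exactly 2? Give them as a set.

Identity is g. Compute the order of each non-identity element by repeated multiplication:
  f: f → g  (order 2)
  d: d → g  (order 2)
  w: w → g  (order 2)
Elements of order 2: {d, f, w}.

{d, f, w}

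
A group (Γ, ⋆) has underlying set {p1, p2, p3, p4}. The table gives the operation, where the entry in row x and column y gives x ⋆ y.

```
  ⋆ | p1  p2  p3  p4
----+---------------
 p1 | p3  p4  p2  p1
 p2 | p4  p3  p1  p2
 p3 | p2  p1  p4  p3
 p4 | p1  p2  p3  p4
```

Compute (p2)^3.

p2^1 = p2
p2^2 = p2 ⋆ p2 = p3
p2^3 = p3 ⋆ p2 = p1
(Structurally, Γ here is isomorphic to the cyclic group Z_4.)

p1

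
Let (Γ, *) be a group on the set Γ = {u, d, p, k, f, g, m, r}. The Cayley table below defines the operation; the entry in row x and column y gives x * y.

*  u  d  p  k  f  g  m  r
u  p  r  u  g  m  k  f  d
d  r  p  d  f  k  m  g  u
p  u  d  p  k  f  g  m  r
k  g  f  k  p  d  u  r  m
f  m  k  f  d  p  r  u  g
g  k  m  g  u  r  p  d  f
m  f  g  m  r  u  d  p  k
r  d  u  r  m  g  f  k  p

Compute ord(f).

2

The identity element is p (its row matches the header).
f^1 = f
f^2 = f * f = p
The first power of f equal to the identity is f^2, so ord(f) = 2.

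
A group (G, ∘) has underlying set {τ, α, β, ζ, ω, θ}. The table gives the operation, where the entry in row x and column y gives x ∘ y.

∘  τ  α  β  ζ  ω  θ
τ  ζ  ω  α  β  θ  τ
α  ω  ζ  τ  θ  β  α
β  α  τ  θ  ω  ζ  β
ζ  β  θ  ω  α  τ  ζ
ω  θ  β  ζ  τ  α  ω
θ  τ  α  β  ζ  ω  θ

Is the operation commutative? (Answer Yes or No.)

Yes

Check whether the table is symmetric across its main diagonal.
Every entry (row x, col y) equals the entry (row y, col x), so G is abelian.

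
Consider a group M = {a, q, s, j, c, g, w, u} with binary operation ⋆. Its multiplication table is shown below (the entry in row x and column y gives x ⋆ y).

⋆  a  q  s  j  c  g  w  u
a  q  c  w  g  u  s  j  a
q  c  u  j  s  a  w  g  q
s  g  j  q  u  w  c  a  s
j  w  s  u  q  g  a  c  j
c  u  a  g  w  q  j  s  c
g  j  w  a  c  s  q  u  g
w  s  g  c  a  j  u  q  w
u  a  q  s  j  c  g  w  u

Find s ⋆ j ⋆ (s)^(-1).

j

The identity is u. In row s, the entry u sits in column j, so s^(-1) = j.
s ⋆ j = u
u ⋆ j = j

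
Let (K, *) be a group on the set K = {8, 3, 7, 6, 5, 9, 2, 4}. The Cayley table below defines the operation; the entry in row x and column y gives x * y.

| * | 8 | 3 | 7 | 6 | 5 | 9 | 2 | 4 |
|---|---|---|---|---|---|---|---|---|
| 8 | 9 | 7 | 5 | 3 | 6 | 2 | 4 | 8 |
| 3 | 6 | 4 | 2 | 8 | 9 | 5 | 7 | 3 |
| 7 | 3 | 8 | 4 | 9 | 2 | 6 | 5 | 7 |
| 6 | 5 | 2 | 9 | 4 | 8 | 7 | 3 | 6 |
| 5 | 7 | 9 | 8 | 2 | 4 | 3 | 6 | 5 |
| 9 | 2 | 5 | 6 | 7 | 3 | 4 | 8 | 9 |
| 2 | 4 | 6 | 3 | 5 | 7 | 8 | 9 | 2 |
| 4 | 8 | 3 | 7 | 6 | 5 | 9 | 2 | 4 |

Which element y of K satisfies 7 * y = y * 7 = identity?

First locate the identity: row 4 matches the header, so 4 is the identity.
Scan row 7 for 4: 7 * 7 = 4. Hence 7^(-1) = 7.

7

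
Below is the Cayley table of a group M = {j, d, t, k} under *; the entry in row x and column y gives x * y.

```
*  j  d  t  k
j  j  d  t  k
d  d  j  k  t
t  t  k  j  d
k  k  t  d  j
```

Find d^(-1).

d

First locate the identity: row j matches the header, so j is the identity.
Scan row d for j: d * d = j. Hence d^(-1) = d.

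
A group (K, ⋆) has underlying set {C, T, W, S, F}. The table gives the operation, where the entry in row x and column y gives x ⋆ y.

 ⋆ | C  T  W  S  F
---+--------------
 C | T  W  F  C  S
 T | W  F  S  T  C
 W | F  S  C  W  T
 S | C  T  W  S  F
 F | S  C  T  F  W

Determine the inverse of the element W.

T

First locate the identity: row S matches the header, so S is the identity.
Scan row W for S: W ⋆ T = S. Hence W^(-1) = T.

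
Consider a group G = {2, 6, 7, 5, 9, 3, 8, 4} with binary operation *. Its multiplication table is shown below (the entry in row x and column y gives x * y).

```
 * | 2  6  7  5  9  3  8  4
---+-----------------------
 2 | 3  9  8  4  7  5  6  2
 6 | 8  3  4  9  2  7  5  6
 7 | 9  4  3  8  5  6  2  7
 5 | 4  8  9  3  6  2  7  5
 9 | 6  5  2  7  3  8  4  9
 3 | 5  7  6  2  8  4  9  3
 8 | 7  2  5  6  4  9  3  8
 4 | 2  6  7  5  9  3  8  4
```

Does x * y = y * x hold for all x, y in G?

8 * 2 = 7 but 2 * 8 = 6.
Since 8 and 2 do not commute, G is not abelian.

No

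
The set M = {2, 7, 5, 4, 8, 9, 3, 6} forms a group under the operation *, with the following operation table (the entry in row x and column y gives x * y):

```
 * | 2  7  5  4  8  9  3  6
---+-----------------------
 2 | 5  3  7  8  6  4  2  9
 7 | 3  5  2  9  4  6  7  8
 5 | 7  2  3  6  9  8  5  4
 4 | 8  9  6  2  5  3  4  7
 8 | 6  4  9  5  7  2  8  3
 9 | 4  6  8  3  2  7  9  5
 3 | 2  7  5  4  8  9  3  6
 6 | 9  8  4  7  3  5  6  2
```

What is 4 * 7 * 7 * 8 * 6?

4 * 7 = 9
9 * 7 = 6
6 * 8 = 3
3 * 6 = 6
(Structurally, M here is isomorphic to the cyclic group Z_8.)

6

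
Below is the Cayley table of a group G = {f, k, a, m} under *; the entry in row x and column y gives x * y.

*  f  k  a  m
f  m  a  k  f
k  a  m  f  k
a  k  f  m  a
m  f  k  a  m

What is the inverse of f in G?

f

First locate the identity: row m matches the header, so m is the identity.
Scan row f for m: f * f = m. Hence f^(-1) = f.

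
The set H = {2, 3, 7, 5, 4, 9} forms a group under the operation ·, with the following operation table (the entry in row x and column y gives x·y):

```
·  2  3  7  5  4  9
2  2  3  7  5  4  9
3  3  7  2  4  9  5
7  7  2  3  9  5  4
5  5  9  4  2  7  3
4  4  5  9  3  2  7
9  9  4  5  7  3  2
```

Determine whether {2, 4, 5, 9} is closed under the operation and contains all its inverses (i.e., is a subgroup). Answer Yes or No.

9·5 = 7, which is not in {2, 4, 5, 9}.
The subset is not closed under ·, so it is not a subgroup.

No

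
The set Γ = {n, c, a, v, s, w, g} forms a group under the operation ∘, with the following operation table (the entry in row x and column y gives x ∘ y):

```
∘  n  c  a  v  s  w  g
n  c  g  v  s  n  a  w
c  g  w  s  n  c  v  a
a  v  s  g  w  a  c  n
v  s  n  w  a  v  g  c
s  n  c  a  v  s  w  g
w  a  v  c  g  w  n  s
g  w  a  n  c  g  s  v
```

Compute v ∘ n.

s

Read row v, column n: v ∘ n = s.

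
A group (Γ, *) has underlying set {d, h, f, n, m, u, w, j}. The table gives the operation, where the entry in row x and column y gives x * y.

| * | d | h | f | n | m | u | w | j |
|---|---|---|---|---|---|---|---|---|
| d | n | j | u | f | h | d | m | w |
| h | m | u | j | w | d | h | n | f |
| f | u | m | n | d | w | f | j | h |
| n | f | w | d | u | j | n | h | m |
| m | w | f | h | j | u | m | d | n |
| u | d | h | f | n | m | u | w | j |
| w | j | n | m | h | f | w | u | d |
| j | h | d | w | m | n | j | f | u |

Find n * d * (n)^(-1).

The identity is u. In row n, the entry u sits in column n, so n^(-1) = n.
n * d = f
f * n = d

d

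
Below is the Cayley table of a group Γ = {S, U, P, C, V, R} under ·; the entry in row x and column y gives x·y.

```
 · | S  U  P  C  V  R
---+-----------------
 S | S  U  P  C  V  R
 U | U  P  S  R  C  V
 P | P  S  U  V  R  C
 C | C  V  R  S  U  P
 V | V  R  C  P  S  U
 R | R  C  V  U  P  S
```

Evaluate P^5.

P^1 = P
P^2 = P·P = U
P^3 = U·P = S
P^4 = S·P = P
P^5 = P·P = U

U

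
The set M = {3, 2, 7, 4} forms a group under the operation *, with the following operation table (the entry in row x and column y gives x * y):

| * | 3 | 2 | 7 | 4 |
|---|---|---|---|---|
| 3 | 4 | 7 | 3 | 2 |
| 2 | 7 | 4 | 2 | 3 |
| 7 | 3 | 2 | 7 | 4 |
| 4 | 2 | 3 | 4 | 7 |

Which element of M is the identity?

7

The identity e satisfies e * x = x for all x, so its row in the table reproduces the column headers.
Row 7 reads: 3, 2, 7, 4 — exactly the header order. So 7 is the identity.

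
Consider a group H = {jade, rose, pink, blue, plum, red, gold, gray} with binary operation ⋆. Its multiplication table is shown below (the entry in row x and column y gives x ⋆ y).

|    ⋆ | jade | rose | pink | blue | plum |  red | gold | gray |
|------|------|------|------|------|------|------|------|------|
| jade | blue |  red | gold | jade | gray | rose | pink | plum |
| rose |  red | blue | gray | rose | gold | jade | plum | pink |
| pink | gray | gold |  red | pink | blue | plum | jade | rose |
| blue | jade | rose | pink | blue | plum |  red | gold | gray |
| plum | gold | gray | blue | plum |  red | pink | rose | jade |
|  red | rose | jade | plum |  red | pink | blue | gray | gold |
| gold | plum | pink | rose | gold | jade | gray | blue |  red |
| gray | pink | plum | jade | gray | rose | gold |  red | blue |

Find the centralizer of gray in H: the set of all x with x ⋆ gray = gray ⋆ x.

{blue, gold, gray, red}

Compare row gray with column gray entry by entry.
gold ⋆ gray = red = gray ⋆ gold, so gold commutes with gray.
pink ⋆ gray = rose but gray ⋆ pink = jade, so pink does not.
Collecting the elements that commute with gray: C(gray) = {blue, gold, gray, red}.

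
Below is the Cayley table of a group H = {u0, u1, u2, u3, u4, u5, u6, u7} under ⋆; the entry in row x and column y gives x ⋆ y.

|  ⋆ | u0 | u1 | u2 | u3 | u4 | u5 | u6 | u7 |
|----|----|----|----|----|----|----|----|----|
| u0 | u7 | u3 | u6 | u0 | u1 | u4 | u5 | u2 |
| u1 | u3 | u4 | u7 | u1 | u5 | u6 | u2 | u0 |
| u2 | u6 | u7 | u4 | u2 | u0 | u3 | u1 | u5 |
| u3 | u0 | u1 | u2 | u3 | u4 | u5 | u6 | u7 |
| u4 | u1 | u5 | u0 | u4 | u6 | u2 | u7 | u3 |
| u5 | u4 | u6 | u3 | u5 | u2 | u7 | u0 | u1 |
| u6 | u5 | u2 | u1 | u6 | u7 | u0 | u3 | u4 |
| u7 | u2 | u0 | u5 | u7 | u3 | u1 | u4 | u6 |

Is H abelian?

Yes

Check whether the table is symmetric across its main diagonal.
Every entry (row x, col y) equals the entry (row y, col x), so H is abelian.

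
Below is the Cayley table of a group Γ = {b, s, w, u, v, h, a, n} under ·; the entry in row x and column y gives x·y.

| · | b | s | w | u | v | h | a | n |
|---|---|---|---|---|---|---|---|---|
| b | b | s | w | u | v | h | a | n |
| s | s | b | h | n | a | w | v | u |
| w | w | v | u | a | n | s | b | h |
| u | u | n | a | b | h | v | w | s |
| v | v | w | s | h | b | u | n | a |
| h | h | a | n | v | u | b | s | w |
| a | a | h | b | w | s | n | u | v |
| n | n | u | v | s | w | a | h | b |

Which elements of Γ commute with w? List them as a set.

{a, b, u, w}

Compare row w with column w entry by entry.
a·w = b = w·a, so a commutes with w.
v·w = s but w·v = n, so v does not.
Collecting the elements that commute with w: C(w) = {a, b, u, w}.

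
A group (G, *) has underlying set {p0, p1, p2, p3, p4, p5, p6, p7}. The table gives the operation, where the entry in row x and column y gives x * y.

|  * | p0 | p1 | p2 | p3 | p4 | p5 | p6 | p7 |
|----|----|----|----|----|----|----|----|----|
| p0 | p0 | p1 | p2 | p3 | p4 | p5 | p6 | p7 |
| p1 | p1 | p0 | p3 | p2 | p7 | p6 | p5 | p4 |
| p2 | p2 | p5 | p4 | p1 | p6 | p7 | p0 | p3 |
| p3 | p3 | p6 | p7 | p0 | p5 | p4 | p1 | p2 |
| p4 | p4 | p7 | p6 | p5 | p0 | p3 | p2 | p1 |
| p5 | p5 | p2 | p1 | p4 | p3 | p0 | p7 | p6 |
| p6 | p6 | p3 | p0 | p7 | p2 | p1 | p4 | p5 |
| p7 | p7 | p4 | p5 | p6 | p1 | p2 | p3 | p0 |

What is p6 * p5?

Read row p6, column p5: p6 * p5 = p1.
(Structurally, G here is isomorphic to the dihedral group D_4.)

p1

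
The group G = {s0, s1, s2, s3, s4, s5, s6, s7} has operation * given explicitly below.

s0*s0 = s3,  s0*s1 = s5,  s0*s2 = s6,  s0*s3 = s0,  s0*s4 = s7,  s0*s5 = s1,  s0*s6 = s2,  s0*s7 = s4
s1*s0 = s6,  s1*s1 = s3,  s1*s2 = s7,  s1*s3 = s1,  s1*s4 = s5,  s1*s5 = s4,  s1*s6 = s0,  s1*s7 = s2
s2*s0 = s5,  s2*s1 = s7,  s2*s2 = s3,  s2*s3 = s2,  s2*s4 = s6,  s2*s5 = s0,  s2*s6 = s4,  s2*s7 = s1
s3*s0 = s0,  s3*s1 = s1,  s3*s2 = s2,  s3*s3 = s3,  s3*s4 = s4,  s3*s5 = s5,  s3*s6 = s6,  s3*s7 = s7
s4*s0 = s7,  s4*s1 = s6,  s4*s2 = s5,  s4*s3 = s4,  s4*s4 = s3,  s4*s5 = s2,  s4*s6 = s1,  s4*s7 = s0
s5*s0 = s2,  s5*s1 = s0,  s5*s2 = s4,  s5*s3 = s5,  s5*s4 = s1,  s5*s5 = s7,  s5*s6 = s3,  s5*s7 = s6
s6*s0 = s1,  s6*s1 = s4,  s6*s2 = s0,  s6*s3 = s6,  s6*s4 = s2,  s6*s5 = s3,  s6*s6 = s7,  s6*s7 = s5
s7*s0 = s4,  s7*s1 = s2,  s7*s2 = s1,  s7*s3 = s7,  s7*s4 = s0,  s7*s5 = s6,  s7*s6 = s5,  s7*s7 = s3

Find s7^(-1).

s7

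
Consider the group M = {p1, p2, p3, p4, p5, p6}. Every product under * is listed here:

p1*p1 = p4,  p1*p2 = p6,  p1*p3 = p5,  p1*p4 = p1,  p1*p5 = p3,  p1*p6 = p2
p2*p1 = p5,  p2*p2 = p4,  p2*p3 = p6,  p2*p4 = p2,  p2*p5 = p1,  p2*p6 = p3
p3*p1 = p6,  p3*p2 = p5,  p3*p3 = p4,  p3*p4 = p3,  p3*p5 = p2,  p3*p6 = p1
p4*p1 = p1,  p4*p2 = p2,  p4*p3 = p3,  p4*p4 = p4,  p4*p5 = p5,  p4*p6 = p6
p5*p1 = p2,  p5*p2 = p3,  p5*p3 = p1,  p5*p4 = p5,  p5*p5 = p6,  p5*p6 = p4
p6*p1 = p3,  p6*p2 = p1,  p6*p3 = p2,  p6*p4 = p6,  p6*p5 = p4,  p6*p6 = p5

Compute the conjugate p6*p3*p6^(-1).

p1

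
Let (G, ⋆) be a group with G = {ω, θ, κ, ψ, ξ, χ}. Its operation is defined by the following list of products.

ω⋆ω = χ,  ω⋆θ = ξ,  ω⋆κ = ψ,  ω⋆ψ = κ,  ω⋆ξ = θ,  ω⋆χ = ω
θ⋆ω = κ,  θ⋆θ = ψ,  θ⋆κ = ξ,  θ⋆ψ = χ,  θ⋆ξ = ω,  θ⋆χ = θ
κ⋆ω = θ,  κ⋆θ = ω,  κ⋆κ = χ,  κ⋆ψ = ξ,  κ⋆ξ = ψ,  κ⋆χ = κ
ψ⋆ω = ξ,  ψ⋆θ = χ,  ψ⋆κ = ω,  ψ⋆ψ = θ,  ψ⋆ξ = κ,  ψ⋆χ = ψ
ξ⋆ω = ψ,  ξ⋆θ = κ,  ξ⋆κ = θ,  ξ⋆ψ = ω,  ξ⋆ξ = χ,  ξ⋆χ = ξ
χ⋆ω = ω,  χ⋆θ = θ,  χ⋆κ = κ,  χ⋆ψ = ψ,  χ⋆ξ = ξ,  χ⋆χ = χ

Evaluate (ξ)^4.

χ

ξ^1 = ξ
ξ^2 = ξ ⋆ ξ = χ
ξ^3 = χ ⋆ ξ = ξ
ξ^4 = ξ ⋆ ξ = χ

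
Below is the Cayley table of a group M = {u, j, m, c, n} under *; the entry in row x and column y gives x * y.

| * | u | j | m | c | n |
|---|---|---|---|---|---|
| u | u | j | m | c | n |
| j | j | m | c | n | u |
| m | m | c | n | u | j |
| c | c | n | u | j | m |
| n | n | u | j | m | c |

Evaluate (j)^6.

j^1 = j
j^2 = j * j = m
j^3 = m * j = c
j^4 = c * j = n
j^5 = n * j = u
j^6 = u * j = j

j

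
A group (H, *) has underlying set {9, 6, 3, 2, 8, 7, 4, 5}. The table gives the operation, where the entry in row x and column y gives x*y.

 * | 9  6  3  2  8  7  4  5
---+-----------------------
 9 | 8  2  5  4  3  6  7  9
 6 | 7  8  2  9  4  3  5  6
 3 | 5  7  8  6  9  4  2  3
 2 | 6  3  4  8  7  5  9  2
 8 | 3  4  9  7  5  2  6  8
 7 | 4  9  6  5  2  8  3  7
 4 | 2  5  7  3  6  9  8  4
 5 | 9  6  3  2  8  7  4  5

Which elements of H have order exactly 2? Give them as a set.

Identity is 5. Compute the order of each non-identity element by repeated multiplication:
  9: 9 → 8 → 3 → 5  (order 4)
  6: 6 → 8 → 4 → 5  (order 4)
  3: 3 → 8 → 9 → 5  (order 4)
  2: 2 → 8 → 7 → 5  (order 4)
  8: 8 → 5  (order 2)
  7: 7 → 8 → 2 → 5  (order 4)
  4: 4 → 8 → 6 → 5  (order 4)
Elements of order 2: {8}.
(Structurally, H here is isomorphic to the quaternion group Q_8.)

{8}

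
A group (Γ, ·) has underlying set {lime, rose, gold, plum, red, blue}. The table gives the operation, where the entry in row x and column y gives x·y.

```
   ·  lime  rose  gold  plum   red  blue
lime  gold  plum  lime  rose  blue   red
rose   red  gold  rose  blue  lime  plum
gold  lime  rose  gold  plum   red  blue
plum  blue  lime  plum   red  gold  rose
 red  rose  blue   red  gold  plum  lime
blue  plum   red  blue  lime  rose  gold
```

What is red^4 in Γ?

red

red^1 = red
red^2 = red·red = plum
red^3 = plum·red = gold
red^4 = gold·red = red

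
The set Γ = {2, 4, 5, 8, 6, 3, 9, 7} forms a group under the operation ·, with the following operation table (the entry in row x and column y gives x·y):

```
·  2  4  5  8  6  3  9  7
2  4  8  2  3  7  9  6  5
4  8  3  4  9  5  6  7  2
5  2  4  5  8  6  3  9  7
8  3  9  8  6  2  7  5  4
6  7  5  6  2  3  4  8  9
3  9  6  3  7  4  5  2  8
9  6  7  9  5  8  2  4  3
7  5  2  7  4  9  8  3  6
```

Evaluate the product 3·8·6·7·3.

5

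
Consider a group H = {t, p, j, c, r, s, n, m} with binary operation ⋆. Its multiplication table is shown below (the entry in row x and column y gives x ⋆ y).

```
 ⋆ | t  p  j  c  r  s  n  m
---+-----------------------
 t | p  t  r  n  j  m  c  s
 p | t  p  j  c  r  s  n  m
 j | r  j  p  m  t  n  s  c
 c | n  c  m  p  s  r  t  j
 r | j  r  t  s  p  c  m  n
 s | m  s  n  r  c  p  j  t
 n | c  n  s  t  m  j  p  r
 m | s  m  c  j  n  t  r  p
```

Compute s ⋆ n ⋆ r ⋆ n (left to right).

c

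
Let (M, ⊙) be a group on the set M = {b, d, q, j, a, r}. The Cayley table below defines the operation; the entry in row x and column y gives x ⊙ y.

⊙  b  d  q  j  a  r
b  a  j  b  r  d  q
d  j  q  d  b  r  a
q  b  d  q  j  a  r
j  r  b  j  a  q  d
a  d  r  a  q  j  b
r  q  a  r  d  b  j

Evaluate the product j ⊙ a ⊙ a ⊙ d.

r

j ⊙ a = q
q ⊙ a = a
a ⊙ d = r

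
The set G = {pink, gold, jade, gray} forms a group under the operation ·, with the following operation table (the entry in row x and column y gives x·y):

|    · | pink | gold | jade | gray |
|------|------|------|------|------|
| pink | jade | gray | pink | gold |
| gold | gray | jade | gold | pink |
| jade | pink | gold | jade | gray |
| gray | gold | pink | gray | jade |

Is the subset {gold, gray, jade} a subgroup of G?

gold·gray = pink, which is not in {gold, gray, jade}.
The subset is not closed under ·, so it is not a subgroup.

No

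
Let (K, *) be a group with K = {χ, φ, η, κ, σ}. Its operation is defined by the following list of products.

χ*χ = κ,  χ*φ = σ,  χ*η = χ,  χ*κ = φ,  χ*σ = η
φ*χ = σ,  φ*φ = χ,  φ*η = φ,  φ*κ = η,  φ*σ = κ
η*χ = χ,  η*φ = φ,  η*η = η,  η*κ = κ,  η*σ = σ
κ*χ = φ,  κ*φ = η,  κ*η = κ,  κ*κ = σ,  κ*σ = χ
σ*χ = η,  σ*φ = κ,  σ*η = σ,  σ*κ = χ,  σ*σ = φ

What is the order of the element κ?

The identity element is η (its row matches the header).
κ^1 = κ
κ^2 = κ * κ = σ
κ^3 = σ * κ = χ
κ^4 = χ * κ = φ
κ^5 = φ * κ = η
The first power of κ equal to the identity is κ^5, so ord(κ) = 5.

5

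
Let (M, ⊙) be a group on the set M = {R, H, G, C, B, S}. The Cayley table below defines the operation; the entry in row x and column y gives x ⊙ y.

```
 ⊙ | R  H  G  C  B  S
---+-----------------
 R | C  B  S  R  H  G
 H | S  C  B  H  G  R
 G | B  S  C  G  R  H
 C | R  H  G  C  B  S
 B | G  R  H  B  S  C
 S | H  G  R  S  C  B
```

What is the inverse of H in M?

First locate the identity: row C matches the header, so C is the identity.
Scan row H for C: H ⊙ H = C. Hence H^(-1) = H.
(Structurally, M here is isomorphic to the symmetric group S_3.)

H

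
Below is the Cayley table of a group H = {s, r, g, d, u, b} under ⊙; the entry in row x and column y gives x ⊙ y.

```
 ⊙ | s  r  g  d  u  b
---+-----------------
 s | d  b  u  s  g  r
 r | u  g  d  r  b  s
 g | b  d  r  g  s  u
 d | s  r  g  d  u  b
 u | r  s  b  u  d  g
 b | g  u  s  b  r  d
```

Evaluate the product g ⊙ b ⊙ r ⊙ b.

g ⊙ b = u
u ⊙ r = s
s ⊙ b = r
(Structurally, H here is isomorphic to the symmetric group S_3.)

r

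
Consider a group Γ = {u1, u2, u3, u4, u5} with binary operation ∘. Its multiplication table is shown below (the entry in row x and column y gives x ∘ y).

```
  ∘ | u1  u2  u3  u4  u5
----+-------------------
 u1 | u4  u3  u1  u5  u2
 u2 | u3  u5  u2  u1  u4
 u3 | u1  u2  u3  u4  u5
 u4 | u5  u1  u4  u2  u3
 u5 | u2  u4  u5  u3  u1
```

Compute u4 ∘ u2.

u1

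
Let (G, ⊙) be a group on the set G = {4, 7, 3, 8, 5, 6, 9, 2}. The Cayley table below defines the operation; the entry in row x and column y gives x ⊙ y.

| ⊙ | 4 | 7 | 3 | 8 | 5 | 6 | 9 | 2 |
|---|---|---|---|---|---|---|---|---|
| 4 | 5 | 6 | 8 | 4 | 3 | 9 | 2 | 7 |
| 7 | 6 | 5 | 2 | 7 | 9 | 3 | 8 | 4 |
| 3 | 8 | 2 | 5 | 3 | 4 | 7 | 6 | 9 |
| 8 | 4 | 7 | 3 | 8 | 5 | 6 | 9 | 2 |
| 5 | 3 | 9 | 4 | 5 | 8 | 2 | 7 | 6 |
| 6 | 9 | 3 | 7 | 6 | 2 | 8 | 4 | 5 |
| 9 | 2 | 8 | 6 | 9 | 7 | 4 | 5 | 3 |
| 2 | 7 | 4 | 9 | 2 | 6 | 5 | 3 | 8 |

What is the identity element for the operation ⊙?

8

The identity e satisfies e ⊙ x = x for all x, so its row in the table reproduces the column headers.
Row 8 reads: 4, 7, 3, 8, 5, 6, 9, 2 — exactly the header order. So 8 is the identity.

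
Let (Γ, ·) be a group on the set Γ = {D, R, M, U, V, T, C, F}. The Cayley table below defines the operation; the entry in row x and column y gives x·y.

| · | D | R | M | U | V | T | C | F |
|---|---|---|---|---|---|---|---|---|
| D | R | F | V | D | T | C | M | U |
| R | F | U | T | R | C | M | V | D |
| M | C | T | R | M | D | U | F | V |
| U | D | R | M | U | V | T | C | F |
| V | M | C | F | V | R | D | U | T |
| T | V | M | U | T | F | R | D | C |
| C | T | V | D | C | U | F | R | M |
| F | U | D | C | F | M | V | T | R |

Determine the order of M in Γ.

The identity element is U (its row matches the header).
M^1 = M
M^2 = M·M = R
M^3 = R·M = T
M^4 = T·M = U
The first power of M equal to the identity is M^4, so ord(M) = 4.
(Structurally, Γ here is isomorphic to the quaternion group Q_8.)

4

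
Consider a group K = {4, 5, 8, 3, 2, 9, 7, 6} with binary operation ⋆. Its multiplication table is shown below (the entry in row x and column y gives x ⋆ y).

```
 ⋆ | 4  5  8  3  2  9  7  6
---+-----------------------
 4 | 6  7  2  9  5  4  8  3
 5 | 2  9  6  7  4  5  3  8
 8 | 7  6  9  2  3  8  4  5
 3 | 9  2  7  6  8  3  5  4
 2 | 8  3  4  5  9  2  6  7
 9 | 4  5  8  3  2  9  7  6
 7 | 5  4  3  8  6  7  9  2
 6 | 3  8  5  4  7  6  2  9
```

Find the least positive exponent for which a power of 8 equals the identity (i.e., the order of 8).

2

The identity element is 9 (its row matches the header).
8^1 = 8
8^2 = 8 ⋆ 8 = 9
The first power of 8 equal to the identity is 8^2, so ord(8) = 2.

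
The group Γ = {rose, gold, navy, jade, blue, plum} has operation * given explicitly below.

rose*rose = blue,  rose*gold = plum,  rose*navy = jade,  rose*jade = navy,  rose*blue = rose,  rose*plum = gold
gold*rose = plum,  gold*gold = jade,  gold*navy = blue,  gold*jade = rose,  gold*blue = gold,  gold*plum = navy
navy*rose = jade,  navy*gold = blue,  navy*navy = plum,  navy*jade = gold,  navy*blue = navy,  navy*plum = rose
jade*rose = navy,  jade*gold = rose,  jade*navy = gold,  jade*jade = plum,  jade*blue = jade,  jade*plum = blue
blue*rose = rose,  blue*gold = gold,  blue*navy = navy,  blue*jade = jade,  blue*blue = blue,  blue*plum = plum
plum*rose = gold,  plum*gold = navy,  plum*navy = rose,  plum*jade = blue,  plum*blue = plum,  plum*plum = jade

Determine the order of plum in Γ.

3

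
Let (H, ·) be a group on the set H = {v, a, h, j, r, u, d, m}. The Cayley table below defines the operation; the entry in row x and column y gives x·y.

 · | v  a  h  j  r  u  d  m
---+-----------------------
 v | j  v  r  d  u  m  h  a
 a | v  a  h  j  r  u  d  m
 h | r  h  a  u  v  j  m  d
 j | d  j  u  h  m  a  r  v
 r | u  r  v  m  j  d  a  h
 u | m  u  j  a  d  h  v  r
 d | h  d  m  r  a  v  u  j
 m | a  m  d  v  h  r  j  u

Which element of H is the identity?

a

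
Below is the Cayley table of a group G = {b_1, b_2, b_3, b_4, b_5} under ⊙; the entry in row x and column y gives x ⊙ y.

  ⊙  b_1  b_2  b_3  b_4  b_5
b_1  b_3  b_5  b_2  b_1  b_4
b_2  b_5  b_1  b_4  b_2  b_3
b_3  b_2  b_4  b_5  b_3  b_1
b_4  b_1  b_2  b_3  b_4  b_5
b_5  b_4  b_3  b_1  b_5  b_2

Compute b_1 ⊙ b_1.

b_3

Read row b_1, column b_1: b_1 ⊙ b_1 = b_3.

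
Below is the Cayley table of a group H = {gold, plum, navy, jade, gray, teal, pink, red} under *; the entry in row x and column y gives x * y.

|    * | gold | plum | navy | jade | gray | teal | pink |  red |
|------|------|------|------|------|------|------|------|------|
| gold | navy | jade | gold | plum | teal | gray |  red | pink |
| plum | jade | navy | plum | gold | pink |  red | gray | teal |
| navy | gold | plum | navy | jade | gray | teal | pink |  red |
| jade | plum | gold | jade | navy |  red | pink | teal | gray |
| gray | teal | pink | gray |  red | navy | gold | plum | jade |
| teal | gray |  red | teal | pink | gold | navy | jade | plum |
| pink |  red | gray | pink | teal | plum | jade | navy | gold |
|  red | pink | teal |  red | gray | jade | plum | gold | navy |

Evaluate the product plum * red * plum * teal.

plum

plum * red = teal
teal * plum = red
red * teal = plum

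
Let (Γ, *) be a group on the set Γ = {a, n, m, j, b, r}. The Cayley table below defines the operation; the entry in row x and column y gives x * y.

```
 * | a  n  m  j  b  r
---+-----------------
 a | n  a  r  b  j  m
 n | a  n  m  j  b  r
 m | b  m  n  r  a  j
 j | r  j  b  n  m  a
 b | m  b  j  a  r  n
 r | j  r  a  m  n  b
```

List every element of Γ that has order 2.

{a, j, m}

Identity is n. Compute the order of each non-identity element by repeated multiplication:
  a: a → n  (order 2)
  m: m → n  (order 2)
  j: j → n  (order 2)
  b: b → r → n  (order 3)
  r: r → b → n  (order 3)
Elements of order 2: {a, j, m}.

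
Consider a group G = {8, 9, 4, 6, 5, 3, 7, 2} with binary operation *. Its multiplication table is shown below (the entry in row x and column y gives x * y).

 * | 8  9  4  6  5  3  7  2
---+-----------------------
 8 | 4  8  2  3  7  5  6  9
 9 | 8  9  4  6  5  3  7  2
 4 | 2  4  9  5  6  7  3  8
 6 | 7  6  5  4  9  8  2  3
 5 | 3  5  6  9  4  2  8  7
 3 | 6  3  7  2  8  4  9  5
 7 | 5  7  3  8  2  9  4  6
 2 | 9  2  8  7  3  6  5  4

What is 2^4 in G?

2^1 = 2
2^2 = 2 * 2 = 4
2^3 = 4 * 2 = 8
2^4 = 8 * 2 = 9
(Structurally, G here is isomorphic to the quaternion group Q_8.)

9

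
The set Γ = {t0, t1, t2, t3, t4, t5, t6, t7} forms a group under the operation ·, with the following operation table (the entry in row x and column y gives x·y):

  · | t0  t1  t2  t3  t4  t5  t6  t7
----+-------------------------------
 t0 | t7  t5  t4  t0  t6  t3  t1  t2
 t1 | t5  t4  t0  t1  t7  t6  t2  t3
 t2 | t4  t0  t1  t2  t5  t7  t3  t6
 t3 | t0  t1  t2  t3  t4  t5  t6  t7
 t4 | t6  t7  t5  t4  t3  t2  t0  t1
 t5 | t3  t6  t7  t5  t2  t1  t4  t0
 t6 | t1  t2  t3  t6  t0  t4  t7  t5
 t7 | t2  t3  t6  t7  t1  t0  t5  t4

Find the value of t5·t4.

Read row t5, column t4: t5·t4 = t2.

t2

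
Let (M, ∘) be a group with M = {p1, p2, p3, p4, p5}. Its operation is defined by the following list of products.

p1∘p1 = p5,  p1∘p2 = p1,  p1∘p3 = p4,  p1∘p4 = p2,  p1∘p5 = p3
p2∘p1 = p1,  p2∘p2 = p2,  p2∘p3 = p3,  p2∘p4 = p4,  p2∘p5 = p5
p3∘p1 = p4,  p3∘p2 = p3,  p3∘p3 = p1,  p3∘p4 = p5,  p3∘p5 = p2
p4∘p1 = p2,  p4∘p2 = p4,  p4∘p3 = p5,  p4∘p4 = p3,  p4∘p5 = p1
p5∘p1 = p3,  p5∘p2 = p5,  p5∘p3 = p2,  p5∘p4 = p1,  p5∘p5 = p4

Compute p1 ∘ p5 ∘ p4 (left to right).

p1 ∘ p5 = p3
p3 ∘ p4 = p5

p5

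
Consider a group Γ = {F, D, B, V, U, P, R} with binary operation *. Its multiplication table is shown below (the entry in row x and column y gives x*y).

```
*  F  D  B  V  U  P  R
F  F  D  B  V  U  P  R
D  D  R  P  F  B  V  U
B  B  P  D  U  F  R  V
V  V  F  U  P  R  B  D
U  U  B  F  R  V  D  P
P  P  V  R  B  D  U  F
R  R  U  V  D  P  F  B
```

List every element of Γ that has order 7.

{B, D, P, R, U, V}

Identity is F. Compute the order of each non-identity element by repeated multiplication:
  D: D → R → U → B → P → V → F  (order 7)
  B: B → D → P → R → V → U → F  (order 7)
  V: V → P → B → U → R → D → F  (order 7)
  U: U → V → R → P → D → B → F  (order 7)
  P: P → U → D → V → B → R → F  (order 7)
  R: R → B → V → D → U → P → F  (order 7)
Elements of order 7: {B, D, P, R, U, V}.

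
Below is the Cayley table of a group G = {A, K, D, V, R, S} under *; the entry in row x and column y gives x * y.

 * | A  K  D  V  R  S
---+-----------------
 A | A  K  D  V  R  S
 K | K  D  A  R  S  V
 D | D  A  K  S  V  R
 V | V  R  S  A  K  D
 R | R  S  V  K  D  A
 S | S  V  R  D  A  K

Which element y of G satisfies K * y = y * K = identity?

First locate the identity: row A matches the header, so A is the identity.
Scan row K for A: K * D = A. Hence K^(-1) = D.

D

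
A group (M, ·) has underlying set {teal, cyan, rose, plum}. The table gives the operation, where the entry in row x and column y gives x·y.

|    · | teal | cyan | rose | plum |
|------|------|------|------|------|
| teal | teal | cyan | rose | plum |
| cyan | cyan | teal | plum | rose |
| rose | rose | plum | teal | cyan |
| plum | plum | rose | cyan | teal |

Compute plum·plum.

teal

Read row plum, column plum: plum·plum = teal.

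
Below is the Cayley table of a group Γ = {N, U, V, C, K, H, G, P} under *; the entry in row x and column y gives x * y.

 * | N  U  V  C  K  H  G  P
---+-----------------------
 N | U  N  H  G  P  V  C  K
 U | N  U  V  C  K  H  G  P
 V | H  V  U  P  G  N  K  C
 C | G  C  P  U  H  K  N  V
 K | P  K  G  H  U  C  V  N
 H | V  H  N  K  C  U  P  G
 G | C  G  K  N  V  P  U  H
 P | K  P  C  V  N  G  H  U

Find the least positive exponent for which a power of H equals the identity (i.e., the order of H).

2

The identity element is U (its row matches the header).
H^1 = H
H^2 = H * H = U
The first power of H equal to the identity is H^2, so ord(H) = 2.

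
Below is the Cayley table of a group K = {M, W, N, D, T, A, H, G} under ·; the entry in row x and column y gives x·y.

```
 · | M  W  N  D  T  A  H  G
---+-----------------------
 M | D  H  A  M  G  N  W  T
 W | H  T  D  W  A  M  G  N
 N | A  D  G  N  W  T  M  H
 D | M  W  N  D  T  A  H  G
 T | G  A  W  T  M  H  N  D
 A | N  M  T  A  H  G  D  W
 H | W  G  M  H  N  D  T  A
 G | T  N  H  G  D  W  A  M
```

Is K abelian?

Yes

Check whether the table is symmetric across its main diagonal.
Every entry (row x, col y) equals the entry (row y, col x), so K is abelian.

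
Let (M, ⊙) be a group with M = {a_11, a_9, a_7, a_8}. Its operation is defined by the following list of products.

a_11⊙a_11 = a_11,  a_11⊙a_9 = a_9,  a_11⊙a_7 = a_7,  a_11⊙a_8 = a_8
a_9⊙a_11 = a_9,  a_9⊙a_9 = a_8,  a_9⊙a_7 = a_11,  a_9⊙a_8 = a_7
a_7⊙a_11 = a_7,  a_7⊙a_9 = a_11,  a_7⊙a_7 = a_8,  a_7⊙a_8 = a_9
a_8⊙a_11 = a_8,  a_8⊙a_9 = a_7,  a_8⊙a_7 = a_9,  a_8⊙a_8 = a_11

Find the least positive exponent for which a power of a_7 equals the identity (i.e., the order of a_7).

The identity element is a_11 (its row matches the header).
a_7^1 = a_7
a_7^2 = a_7 ⊙ a_7 = a_8
a_7^3 = a_8 ⊙ a_7 = a_9
a_7^4 = a_9 ⊙ a_7 = a_11
The first power of a_7 equal to the identity is a_7^4, so ord(a_7) = 4.

4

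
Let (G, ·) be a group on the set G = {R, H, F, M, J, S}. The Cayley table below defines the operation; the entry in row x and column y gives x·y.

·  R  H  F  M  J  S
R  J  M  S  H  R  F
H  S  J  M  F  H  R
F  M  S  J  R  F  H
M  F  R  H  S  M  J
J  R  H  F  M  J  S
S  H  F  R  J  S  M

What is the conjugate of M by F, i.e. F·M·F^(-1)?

S

The identity is J. In row F, the entry J sits in column F, so F^(-1) = F.
F·M = R
R·F = S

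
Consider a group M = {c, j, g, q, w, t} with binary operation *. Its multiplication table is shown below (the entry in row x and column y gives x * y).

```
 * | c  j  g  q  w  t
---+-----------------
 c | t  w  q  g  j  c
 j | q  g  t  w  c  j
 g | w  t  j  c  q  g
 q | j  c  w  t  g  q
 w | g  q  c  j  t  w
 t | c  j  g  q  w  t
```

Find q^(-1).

q

First locate the identity: row t matches the header, so t is the identity.
Scan row q for t: q * q = t. Hence q^(-1) = q.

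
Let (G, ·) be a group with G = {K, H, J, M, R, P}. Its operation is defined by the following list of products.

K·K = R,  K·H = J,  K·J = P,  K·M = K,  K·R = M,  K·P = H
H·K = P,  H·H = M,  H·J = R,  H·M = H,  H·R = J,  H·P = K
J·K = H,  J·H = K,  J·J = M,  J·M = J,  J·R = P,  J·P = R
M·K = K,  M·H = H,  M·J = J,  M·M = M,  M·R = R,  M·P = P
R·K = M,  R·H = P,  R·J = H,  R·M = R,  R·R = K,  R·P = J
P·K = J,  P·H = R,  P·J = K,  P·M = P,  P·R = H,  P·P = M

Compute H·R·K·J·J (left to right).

H·R = J
J·K = H
H·J = R
R·J = H

H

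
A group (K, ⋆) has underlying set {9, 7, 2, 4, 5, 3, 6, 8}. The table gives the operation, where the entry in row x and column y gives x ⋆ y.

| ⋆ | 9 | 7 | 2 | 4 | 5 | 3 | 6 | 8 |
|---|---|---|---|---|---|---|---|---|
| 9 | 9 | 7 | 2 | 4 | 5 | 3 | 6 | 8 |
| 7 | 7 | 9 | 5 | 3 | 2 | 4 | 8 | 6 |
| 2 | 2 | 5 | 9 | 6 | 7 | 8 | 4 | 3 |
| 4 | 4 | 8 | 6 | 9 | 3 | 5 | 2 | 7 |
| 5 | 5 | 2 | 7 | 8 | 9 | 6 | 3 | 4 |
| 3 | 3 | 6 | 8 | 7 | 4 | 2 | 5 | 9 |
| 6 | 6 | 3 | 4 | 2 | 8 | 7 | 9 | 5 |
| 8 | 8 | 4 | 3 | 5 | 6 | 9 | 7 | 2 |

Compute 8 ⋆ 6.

Read row 8, column 6: 8 ⋆ 6 = 7.

7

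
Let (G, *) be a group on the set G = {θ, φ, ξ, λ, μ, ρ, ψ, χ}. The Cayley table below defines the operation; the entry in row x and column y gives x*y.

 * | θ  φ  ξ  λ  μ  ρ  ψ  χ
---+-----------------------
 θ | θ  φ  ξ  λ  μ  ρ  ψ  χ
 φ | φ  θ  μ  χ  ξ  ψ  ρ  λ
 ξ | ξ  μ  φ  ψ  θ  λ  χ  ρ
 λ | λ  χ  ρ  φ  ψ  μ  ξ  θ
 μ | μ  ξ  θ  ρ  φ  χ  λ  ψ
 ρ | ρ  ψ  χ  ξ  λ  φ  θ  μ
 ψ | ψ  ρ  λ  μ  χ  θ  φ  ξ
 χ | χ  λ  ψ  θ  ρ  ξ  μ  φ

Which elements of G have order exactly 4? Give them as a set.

Identity is θ. Compute the order of each non-identity element by repeated multiplication:
  φ: φ → θ  (order 2)
  ξ: ξ → φ → μ → θ  (order 4)
  λ: λ → φ → χ → θ  (order 4)
  μ: μ → φ → ξ → θ  (order 4)
  ρ: ρ → φ → ψ → θ  (order 4)
  ψ: ψ → φ → ρ → θ  (order 4)
  χ: χ → φ → λ → θ  (order 4)
Elements of order 4: {λ, μ, ξ, ρ, χ, ψ}.

{λ, μ, ξ, ρ, χ, ψ}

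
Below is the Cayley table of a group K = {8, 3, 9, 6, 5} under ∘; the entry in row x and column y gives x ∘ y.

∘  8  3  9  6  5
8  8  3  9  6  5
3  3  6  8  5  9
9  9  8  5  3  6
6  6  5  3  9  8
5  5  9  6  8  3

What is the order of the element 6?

5

The identity element is 8 (its row matches the header).
6^1 = 6
6^2 = 6 ∘ 6 = 9
6^3 = 9 ∘ 6 = 3
6^4 = 3 ∘ 6 = 5
6^5 = 5 ∘ 6 = 8
The first power of 6 equal to the identity is 6^5, so ord(6) = 5.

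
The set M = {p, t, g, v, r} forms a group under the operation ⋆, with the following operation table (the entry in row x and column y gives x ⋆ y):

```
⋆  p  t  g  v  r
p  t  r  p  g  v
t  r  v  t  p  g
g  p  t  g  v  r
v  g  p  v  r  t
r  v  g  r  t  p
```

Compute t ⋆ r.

g

Read row t, column r: t ⋆ r = g.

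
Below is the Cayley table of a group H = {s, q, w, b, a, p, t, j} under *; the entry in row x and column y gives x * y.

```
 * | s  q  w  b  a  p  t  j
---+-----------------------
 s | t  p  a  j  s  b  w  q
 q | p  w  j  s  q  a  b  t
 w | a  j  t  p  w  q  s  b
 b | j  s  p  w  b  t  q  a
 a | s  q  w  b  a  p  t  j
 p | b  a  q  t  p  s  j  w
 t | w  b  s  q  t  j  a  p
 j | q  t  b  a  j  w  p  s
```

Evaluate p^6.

w

p^1 = p
p^2 = p * p = s
p^3 = s * p = b
p^4 = b * p = t
p^5 = t * p = j
p^6 = j * p = w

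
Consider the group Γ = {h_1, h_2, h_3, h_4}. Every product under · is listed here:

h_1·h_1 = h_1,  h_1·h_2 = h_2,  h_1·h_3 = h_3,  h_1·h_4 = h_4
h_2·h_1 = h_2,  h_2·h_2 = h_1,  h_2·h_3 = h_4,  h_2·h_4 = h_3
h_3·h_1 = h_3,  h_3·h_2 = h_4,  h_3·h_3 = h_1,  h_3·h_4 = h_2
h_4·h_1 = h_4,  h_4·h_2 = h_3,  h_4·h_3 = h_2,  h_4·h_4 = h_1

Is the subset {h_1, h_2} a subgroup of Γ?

Yes

{h_1, h_2} contains the identity h_1.
Checking products: every product of two elements of {h_1, h_2} (read from the table) lies in {h_1, h_2}, so the set is closed.
In a finite group, a nonempty closed subset is a subgroup. So {h_1, h_2} ≤ Γ.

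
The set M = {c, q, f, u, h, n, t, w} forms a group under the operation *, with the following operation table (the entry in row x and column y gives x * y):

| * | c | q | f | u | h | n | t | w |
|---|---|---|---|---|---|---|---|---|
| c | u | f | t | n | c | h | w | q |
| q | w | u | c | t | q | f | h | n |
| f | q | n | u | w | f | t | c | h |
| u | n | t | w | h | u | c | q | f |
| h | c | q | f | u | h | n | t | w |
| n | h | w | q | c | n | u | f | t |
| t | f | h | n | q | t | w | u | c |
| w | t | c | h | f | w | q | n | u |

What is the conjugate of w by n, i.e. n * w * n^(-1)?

The identity is h. In row n, the entry h sits in column c, so n^(-1) = c.
n * w = t
t * c = f

f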